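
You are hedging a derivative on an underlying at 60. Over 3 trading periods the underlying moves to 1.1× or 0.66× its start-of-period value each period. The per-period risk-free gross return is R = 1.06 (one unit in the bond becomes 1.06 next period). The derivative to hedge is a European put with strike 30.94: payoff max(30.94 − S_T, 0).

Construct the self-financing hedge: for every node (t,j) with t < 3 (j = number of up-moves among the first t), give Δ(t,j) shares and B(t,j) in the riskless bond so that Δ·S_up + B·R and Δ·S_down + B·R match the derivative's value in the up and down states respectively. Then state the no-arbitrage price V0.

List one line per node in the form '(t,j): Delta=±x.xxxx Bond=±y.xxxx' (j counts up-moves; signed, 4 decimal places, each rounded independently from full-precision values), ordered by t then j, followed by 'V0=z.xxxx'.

Since d<R<u, set p* = (R−d)/(u−d) = 0.9091; price each node as the discounted p*-expectation of its children.
At expiry t=3: V(3,0)=13.6902, V(3,1)=2.1904, V(3,2)=0.0000, V(3,3)=0.0000
Node (2,0) S=26.1360: V=(p*·2.1904+(1−p*)·13.6902)/1.06=3.0527; Δ=(2.1904−13.6902)/(28.7496−17.2498)=-1.0000; B=V−Δ·S=29.1887
Node (2,1) S=43.5600: V=(p*·0.0000+(1−p*)·2.1904)/1.06=0.1879; Δ=(0.0000−2.1904)/(47.9160−28.7496)=-0.1143; B=V−Δ·S=5.1660
Node (2,2) S=72.6000: V=(p*·0.0000+(1−p*)·0.0000)/1.06=0.0000; Δ=(0.0000−0.0000)/(79.8600−47.9160)=0.0000; B=V−Δ·S=0.0000
Node (1,0) S=39.6000: V=(p*·0.1879+(1−p*)·3.0527)/1.06=0.4229; Δ=(0.1879−3.0527)/(43.5600−26.1360)=-0.1644; B=V−Δ·S=6.9339
Node (1,1) S=66.0000: V=(p*·0.0000+(1−p*)·0.1879)/1.06=0.0161; Δ=(0.0000−0.1879)/(72.6000−43.5600)=-0.0065; B=V−Δ·S=0.4431
Node (0,0) S=60.0000: V=(p*·0.0161+(1−p*)·0.4229)/1.06=0.0501; Δ=(0.0161−0.4229)/(66.0000−39.6000)=-0.0154; B=V−Δ·S=0.9747
Self-financing check: at every node Δ·S+B equals the discounted successor values.

(0,0): Delta=-0.0154 Bond=0.9747
(1,0): Delta=-0.1644 Bond=6.9339
(1,1): Delta=-0.0065 Bond=0.4431
(2,0): Delta=-1.0000 Bond=29.1887
(2,1): Delta=-0.1143 Bond=5.1660
(2,2): Delta=0.0000 Bond=0.0000
V0=0.0501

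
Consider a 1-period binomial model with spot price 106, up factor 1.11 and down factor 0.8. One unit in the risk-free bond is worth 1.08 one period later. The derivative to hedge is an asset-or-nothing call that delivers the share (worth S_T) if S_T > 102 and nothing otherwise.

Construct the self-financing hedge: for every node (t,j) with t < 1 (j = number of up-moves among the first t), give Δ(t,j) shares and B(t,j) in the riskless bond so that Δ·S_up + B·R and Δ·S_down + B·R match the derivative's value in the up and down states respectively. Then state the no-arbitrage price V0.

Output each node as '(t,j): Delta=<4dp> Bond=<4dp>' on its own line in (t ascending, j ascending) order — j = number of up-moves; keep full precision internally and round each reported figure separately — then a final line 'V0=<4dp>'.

(0,0): Delta=3.5806 Bond=-281.1470
V0=98.4014

Under the risk-neutral measure, an up-move has probability p* = (R−d)/(u−d) = 0.9032 and values discount at R = 1.08.
At expiry t=1: V(1,0)=0.0000, V(1,1)=117.6600
  t=0,j=0: stock 106.0000 → up 117.6600 (V=117.6600), down 84.8000 (V=0.0000). Price 98.4014; hedge Δ=3.5806, bond B=-281.1470.
Root portfolio cost Δ·106+B reproduces V0=98.4014.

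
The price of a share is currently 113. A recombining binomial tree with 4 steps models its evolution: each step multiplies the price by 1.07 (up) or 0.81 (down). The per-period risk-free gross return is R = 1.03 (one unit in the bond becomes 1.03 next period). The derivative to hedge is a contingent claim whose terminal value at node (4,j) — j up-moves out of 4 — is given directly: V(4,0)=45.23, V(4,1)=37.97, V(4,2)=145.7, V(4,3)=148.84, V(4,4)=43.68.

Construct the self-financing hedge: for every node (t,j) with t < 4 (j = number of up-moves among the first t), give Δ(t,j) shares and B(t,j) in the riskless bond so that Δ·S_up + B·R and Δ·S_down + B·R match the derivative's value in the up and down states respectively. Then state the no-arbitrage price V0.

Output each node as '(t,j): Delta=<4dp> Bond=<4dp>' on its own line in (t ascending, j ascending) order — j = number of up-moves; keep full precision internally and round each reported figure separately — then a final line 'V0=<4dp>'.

Risk-neutral probability p* = (R−d)/(u−d) = (1.03−0.81)/(1.07−0.81) = 0.8462.
Terminal payoffs: V(4,0)=45.2300, V(4,1)=37.9700, V(4,2)=145.7000, V(4,3)=148.8400, V(4,4)=43.6800
  t=3,j=0: stock 60.0528 → up 64.2565 (V=37.9700), down 48.6428 (V=45.2300). Price 37.9485; hedge Δ=-0.4650, bond B=65.8715.
  t=3,j=1: stock 79.3291 → up 84.8821 (V=145.7000), down 64.2565 (V=37.9700). Price 125.3652; hedge Δ=5.2231, bond B=-288.9810.
  t=3,j=2: stock 104.7927 → up 112.1282 (V=148.8400), down 84.8821 (V=145.7000). Price 144.0358; hedge Δ=0.1152, bond B=131.9589.
  t=3,j=3: stock 138.4299 → up 148.1199 (V=43.6800), down 112.1282 (V=148.8400). Price 58.1150; hedge Δ=-2.9218, bond B=462.5765.
  t=2,j=0: stock 74.1393 → up 79.3291 (V=125.3652), down 60.0528 (V=37.9485). Price 108.6568; hedge Δ=4.5350, bond B=-227.5614.
  t=2,j=1: stock 97.9371 → up 104.7927 (V=144.0358), down 79.3291 (V=125.3652). Price 137.0519; hedge Δ=0.7332, bond B=65.2417.
  t=2,j=2: stock 129.3737 → up 138.4299 (V=58.1150), down 104.7927 (V=144.0358). Price 69.2559; hedge Δ=-2.5543, bond B=399.7207.
  t=1,j=0: stock 91.5300 → up 97.9371 (V=137.0519), down 74.1393 (V=108.6568). Price 128.8188; hedge Δ=1.1932, bond B=19.6069.
  t=1,j=1: stock 120.9100 → up 129.3737 (V=69.2559), down 97.9371 (V=137.0519). Price 77.3651; hedge Δ=-2.1566, bond B=338.1188.
  t=0,j=0: stock 113.0000 → up 120.9100 (V=77.3651), down 91.5300 (V=128.8188). Price 82.7972; hedge Δ=-1.7513, bond B=280.6961.
Check: Δ(0,0)·S0 + B(0,0) = 82.7972 = V0.

(0,0): Delta=-1.7513 Bond=280.6961
(1,0): Delta=1.1932 Bond=19.6069
(1,1): Delta=-2.1566 Bond=338.1188
(2,0): Delta=4.5350 Bond=-227.5614
(2,1): Delta=0.7332 Bond=65.2417
(2,2): Delta=-2.5543 Bond=399.7207
(3,0): Delta=-0.4650 Bond=65.8715
(3,1): Delta=5.2231 Bond=-288.9810
(3,2): Delta=0.1152 Bond=131.9589
(3,3): Delta=-2.9218 Bond=462.5765
V0=82.7972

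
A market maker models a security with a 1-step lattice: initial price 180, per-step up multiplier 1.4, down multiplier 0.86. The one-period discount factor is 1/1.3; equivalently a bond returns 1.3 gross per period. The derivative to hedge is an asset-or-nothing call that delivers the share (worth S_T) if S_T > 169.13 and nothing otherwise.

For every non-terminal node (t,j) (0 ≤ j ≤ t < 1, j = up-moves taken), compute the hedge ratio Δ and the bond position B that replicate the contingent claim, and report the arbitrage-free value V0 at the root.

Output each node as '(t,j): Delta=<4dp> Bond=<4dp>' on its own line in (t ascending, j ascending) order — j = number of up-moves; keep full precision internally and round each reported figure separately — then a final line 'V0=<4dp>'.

No-arbitrage ⇒ martingale measure with p* = (R−d)/(u−d) = 0.8148.
At expiry t=1: V(1,0)=0.0000, V(1,1)=252.0000
(0,0): S=180.0000. Δ = (V_up−V_dn)/(S_up−S_dn) = (252.0000−0.0000)/(252.0000−154.8000) = 2.5926. V = [p*·252.0000 + (1−p*)·0.0000]/1.3 = 157.9487. B = V − Δ·S = -308.7179.
Self-financing check: at every node Δ·S+B equals the discounted successor values.

(0,0): Delta=2.5926 Bond=-308.7179
V0=157.9487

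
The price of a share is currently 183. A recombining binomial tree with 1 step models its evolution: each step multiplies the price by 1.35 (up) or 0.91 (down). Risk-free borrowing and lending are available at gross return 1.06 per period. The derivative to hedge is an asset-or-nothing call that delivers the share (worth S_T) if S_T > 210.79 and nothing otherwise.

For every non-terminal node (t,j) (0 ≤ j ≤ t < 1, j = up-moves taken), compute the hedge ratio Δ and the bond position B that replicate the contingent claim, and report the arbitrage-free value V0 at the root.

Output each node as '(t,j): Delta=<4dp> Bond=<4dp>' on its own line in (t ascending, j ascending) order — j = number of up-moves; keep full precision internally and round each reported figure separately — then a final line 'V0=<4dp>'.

Since d<R<u, set p* = (R−d)/(u−d) = 0.3409; price each node as the discounted p*-expectation of its children.
Terminal values V(1,·): V(1,0)=0.0000, V(1,1)=247.0500
  t=0,j=0: stock 183.0000 → up 247.0500 (V=247.0500), down 166.5300 (V=0.0000). Price 79.4543; hedge Δ=3.0682, bond B=-482.0229.
Root portfolio cost Δ·183+B reproduces V0=79.4543.

(0,0): Delta=3.0682 Bond=-482.0229
V0=79.4543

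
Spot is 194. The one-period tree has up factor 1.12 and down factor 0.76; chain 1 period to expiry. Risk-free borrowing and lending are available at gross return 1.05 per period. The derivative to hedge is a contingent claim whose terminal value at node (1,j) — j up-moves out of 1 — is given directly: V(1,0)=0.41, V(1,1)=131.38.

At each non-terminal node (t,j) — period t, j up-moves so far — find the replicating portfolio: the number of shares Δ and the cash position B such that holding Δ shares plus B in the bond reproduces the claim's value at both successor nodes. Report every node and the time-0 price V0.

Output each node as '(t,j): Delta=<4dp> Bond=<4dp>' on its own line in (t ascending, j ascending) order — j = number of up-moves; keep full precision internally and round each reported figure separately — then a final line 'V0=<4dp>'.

Since d<R<u, set p* = (R−d)/(u−d) = 0.8056; price each node as the discounted p*-expectation of its children.
Payoff layer (t=1): V(1,0)=0.4100, V(1,1)=131.3800
  t=0,j=0: stock 194.0000 → up 217.2800 (V=131.3800), down 147.4400 (V=0.4100). Price 100.8701; hedge Δ=1.8753, bond B=-262.9354.
Each (Δ,B) replicates both successor values, so the strategy is self-financing and V0 is arbitrage-free.

(0,0): Delta=1.8753 Bond=-262.9354
V0=100.8701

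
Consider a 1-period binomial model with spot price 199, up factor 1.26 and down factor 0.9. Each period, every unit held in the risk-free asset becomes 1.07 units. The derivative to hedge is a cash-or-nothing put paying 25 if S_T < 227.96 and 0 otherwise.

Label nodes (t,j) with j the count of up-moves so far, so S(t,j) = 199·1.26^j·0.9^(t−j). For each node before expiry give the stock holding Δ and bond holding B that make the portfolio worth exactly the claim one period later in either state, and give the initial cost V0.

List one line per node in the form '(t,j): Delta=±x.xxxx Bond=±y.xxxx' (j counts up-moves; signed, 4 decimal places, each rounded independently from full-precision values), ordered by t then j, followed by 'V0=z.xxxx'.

Under the risk-neutral measure, an up-move has probability p* = (R−d)/(u−d) = 0.4722 and values discount at R = 1.07.
At expiry t=1: V(1,0)=25.0000, V(1,1)=0.0000
(0,0): S=199.0000. Δ = (V_up−V_dn)/(S_up−S_dn) = (0.0000−25.0000)/(250.7400−179.1000) = -0.3490. V = [p*·0.0000 + (1−p*)·25.0000]/1.07 = 12.3313. B = V − Δ·S = 81.7757.
Self-financing check: at every node Δ·S+B equals the discounted successor values.

(0,0): Delta=-0.3490 Bond=81.7757
V0=12.3313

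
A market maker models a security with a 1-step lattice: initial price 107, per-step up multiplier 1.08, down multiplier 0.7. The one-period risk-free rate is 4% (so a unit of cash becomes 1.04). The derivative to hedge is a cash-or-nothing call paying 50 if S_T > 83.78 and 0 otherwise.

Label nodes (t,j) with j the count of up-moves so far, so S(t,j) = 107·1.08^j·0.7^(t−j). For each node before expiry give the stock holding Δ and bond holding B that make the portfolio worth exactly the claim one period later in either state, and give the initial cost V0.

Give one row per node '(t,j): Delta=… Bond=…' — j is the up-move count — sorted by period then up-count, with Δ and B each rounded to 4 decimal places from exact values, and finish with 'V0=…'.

(0,0): Delta=1.2297 Bond=-88.5628
V0=43.0162

Since d<R<u, set p* = (R−d)/(u−d) = 0.8947; price each node as the discounted p*-expectation of its children.
Terminal payoffs: V(1,0)=0.0000, V(1,1)=50.0000
(0,0): S=107.0000. Δ = (V_up−V_dn)/(S_up−S_dn) = (50.0000−0.0000)/(115.5600−74.9000) = 1.2297. V = [p*·50.0000 + (1−p*)·0.0000]/1.04 = 43.0162. B = V − Δ·S = -88.5628.
Root portfolio cost Δ·107+B reproduces V0=43.0162.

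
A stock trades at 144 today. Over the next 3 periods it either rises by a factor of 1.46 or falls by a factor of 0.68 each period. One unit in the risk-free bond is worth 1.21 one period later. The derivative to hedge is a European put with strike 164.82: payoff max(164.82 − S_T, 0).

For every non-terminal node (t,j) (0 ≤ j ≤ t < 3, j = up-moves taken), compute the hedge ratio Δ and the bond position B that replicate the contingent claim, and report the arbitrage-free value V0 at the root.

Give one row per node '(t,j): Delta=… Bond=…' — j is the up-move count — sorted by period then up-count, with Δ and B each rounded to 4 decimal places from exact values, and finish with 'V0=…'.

Under the risk-neutral measure, an up-move has probability p* = (R−d)/(u−d) = 0.6795 and values discount at R = 1.21.
At expiry t=3: V(3,0)=119.5418, V(3,1)=67.6050, V(3,2)=0.0000, V(3,3)=0.0000
(2,0): S=66.5856. Δ = (V_up−V_dn)/(S_up−S_dn) = (67.6050−119.5418)/(97.2150−45.2782) = -1.0000. V = [p*·67.6050 + (1−p*)·119.5418]/1.21 = 69.6293. B = V − Δ·S = 136.2149.
(2,1): S=142.9632. Δ = (V_up−V_dn)/(S_up−S_dn) = (0.0000−67.6050)/(208.7263−97.2150) = -0.6063. V = [p*·0.0000 + (1−p*)·67.6050]/1.21 = 17.9077. B = V − Δ·S = 104.5808.
(2,2): S=306.9504. Δ = (V_up−V_dn)/(S_up−S_dn) = (0.0000−0.0000)/(448.1476−208.7263) = 0.0000. V = [p*·0.0000 + (1−p*)·0.0000]/1.21 = 0.0000. B = V − Δ·S = 0.0000.
(1,0): S=97.9200. Δ = (V_up−V_dn)/(S_up−S_dn) = (17.9077−69.6293)/(142.9632−66.5856) = -0.6772. V = [p*·17.9077 + (1−p*)·69.6293]/1.21 = 28.5001. B = V − Δ·S = 94.8098.
(1,1): S=210.2400. Δ = (V_up−V_dn)/(S_up−S_dn) = (0.0000−17.9077)/(306.9504−142.9632) = -0.1092. V = [p*·0.0000 + (1−p*)·17.9077]/1.21 = 4.7435. B = V − Δ·S = 27.7020.
(0,0): S=144.0000. Δ = (V_up−V_dn)/(S_up−S_dn) = (4.7435−28.5001)/(210.2400−97.9200) = -0.2115. V = [p*·4.7435 + (1−p*)·28.5001]/1.21 = 10.2131. B = V − Δ·S = 40.6702.
The time-0 hedge costs 10.2131, which is the no-arbitrage price.

(0,0): Delta=-0.2115 Bond=40.6702
(1,0): Delta=-0.6772 Bond=94.8098
(1,1): Delta=-0.1092 Bond=27.7020
(2,0): Delta=-1.0000 Bond=136.2149
(2,1): Delta=-0.6063 Bond=104.5808
(2,2): Delta=0.0000 Bond=0.0000
V0=10.2131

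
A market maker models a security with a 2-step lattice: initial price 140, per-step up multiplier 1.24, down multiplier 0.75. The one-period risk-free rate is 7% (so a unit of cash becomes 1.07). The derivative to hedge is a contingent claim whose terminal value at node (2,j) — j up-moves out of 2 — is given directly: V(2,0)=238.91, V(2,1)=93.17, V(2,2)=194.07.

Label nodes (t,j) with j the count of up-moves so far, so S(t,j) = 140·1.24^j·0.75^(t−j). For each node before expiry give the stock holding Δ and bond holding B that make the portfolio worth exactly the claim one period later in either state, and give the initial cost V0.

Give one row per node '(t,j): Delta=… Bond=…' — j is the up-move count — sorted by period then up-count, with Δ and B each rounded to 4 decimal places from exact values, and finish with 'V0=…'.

Under the risk-neutral measure, an up-move has probability p* = (R−d)/(u−d) = 0.6531 and values discount at R = 1.07.
Terminal values V(2,·): V(2,0)=238.9100, V(2,1)=93.1700, V(2,2)=194.0700
  t=1,j=0: stock 105.0000 → up 130.2000 (V=93.1700), down 78.7500 (V=238.9100). Price 134.3298; hedge Δ=-2.8327, bond B=431.7583.
  t=1,j=1: stock 173.6000 → up 215.2640 (V=194.0700), down 130.2000 (V=93.1700). Price 148.6578; hedge Δ=1.1862, bond B=-57.2605.
  t=0,j=0: stock 140.0000 → up 173.6000 (V=148.6578), down 105.0000 (V=134.3298). Price 134.2868; hedge Δ=0.2089, bond B=105.0459.
Check: Δ(0,0)·S0 + B(0,0) = 134.2868 = V0.

(0,0): Delta=0.2089 Bond=105.0459
(1,0): Delta=-2.8327 Bond=431.7583
(1,1): Delta=1.1862 Bond=-57.2605
V0=134.2868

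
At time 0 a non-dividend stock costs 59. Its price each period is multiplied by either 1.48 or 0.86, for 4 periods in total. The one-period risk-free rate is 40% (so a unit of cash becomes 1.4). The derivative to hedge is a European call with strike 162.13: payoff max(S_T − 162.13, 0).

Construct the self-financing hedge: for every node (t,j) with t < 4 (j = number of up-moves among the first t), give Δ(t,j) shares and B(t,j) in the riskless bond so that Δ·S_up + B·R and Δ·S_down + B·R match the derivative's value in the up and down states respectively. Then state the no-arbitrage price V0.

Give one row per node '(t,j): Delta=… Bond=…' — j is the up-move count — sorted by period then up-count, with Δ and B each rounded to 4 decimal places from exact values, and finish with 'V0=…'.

(0,0): Delta=0.7875 Bond=-28.1342
(1,0): Delta=0.0290 Bond=-0.9044
(1,1): Delta=0.8528 Bond=-45.0892
(2,0): Delta=0.0000 Bond=0.0000
(2,1): Delta=0.0315 Bond=-1.4538
(2,2): Delta=0.9235 Bond=-72.2613
(3,0): Delta=0.0000 Bond=0.0000
(3,1): Delta=0.0000 Bond=0.0000
(3,2): Delta=0.0342 Bond=-2.3368
(3,3): Delta=1.0000 Bond=-115.8071
V0=18.3260

Since d<R<u, set p* = (R−d)/(u−d) = 0.8710; price each node as the discounted p*-expectation of its children.
Payoff layer (t=4): V(4,0)=0.0000, V(4,1)=0.0000, V(4,2)=0.0000, V(4,3)=2.3585, V(4,4)=120.9433
  t=3,j=0: stock 37.5273 → up 55.5404 (V=0.0000), down 32.2735 (V=0.0000). Price 0.0000; hedge Δ=0.0000, bond B=0.0000.
  t=3,j=1: stock 64.5819 → up 95.5812 (V=0.0000), down 55.5404 (V=0.0000). Price 0.0000; hedge Δ=0.0000, bond B=0.0000.
  t=3,j=2: stock 111.1409 → up 164.4885 (V=2.3585), down 95.5812 (V=0.0000). Price 1.4673; hedge Δ=0.0342, bond B=-2.3368.
  t=3,j=3: stock 191.2657 → up 283.0733 (V=120.9433), down 164.4885 (V=2.3585). Price 75.4586; hedge Δ=1.0000, bond B=-115.8071.
  t=2,j=0: stock 43.6364 → up 64.5819 (V=0.0000), down 37.5273 (V=0.0000). Price 0.0000; hedge Δ=0.0000, bond B=0.0000.
  t=2,j=1: stock 75.0952 → up 111.1409 (V=1.4673), down 64.5819 (V=0.0000). Price 0.9128; hedge Δ=0.0315, bond B=-1.4538.
  t=2,j=2: stock 129.2336 → up 191.2657 (V=75.4586), down 111.1409 (V=1.4673). Price 47.0795; hedge Δ=0.9235, bond B=-72.2613.
  t=1,j=0: stock 50.7400 → up 75.0952 (V=0.9128), down 43.6364 (V=0.0000). Price 0.5679; hedge Δ=0.0290, bond B=-0.9044.
  t=1,j=1: stock 87.3200 → up 129.2336 (V=47.0795), down 75.0952 (V=0.9128). Price 29.3732; hedge Δ=0.8528, bond B=-45.0892.
  t=0,j=0: stock 59.0000 → up 87.3200 (V=29.3732), down 50.7400 (V=0.5679). Price 18.3260; hedge Δ=0.7875, bond B=-28.1342.
Self-financing check: at every node Δ·S+B equals the discounted successor values.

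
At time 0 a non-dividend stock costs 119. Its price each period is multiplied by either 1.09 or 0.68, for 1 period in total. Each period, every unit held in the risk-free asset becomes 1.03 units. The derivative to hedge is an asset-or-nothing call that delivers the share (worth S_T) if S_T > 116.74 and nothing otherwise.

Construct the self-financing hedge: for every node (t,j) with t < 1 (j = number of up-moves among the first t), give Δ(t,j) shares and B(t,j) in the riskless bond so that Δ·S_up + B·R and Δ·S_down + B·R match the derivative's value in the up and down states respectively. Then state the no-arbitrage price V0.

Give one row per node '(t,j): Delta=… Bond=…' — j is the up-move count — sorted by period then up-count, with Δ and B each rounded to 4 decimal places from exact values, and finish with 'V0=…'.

Risk-neutral probability p* = (R−d)/(u−d) = (1.03−0.68)/(1.09−0.68) = 0.8537.
Terminal payoffs: V(1,0)=0.0000, V(1,1)=129.7100
  t=0,j=0: stock 119.0000 → up 129.7100 (V=129.7100), down 80.9200 (V=0.0000). Price 107.5030; hedge Δ=2.6585, bond B=-208.8629.
Each (Δ,B) replicates both successor values, so the strategy is self-financing and V0 is arbitrage-free.

(0,0): Delta=2.6585 Bond=-208.8629
V0=107.5030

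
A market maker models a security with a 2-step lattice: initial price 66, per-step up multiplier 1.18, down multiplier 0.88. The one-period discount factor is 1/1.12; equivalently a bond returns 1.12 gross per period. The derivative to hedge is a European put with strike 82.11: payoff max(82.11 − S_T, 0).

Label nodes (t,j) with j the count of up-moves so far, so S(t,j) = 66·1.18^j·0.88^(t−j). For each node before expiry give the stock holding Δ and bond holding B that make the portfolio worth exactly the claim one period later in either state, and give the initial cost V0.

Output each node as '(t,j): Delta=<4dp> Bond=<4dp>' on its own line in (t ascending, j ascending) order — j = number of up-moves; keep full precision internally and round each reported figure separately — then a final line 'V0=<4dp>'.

(0,0): Delta=-0.6469 Bond=47.1460
(1,0): Delta=-1.0000 Bond=73.3125
(1,1): Delta=-0.5810 Bond=47.6762
V0=4.4517

No-arbitrage ⇒ martingale measure with p* = (R−d)/(u−d) = 0.8000.
At expiry t=2: V(2,0)=30.9996, V(2,1)=13.5756, V(2,2)=0.0000
Node (1,0) S=58.0800: V=(p*·13.5756+(1−p*)·30.9996)/1.12=15.2325; Δ=(13.5756−30.9996)/(68.5344−51.1104)=-1.0000; B=V−Δ·S=73.3125
Node (1,1) S=77.8800: V=(p*·0.0000+(1−p*)·13.5756)/1.12=2.4242; Δ=(0.0000−13.5756)/(91.8984−68.5344)=-0.5810; B=V−Δ·S=47.6762
Node (0,0) S=66.0000: V=(p*·2.4242+(1−p*)·15.2325)/1.12=4.4517; Δ=(2.4242−15.2325)/(77.8800−58.0800)=-0.6469; B=V−Δ·S=47.1460
Self-financing check: at every node Δ·S+B equals the discounted successor values.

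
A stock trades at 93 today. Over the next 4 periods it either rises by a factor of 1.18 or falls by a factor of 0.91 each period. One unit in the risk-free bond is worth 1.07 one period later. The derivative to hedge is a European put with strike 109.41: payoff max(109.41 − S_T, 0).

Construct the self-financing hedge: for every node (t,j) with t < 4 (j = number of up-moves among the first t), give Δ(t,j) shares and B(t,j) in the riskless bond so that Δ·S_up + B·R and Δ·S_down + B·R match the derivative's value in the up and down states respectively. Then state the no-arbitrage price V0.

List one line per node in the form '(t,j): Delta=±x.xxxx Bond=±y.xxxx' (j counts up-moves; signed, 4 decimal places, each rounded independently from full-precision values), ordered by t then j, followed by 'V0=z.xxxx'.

Risk-neutral probability p* = (R−d)/(u−d) = (1.07−0.91)/(1.18−0.91) = 0.5926.
Terminal payoffs: V(4,0)=45.6353, V(4,1)=26.7131, V(4,2)=2.1767, V(4,3)=0.0000, V(4,4)=0.0000
  t=3,j=0: stock 70.0821 → up 82.6969 (V=26.7131), down 63.7747 (V=45.6353). Price 32.1702; hedge Δ=-1.0000, bond B=102.2523.
  t=3,j=1: stock 90.8757 → up 107.2333 (V=2.1767), down 82.6969 (V=26.7131). Price 11.3766; hedge Δ=-1.0000, bond B=102.2523.
  t=3,j=2: stock 117.8388 → up 139.0498 (V=0.0000), down 107.2333 (V=2.1767). Price 0.8288; hedge Δ=-0.0684, bond B=8.8906.
  t=3,j=3: stock 152.8020 → up 180.3063 (V=0.0000), down 139.0498 (V=0.0000). Price 0.0000; hedge Δ=0.0000, bond B=0.0000.
  t=2,j=0: stock 77.0133 → up 90.8757 (V=11.3766), down 70.0821 (V=32.1702). Price 18.5496; hedge Δ=-1.0000, bond B=95.5629.
  t=2,j=1: stock 99.8634 → up 117.8388 (V=0.8288), down 90.8757 (V=11.3766). Price 4.7907; hedge Δ=-0.3912, bond B=43.8569.
  t=2,j=2: stock 129.4932 → up 152.8020 (V=0.0000), down 117.8388 (V=0.8288). Price 0.3156; hedge Δ=-0.0237, bond B=3.3851.
  t=1,j=0: stock 84.6300 → up 99.8634 (V=4.7907), down 77.0133 (V=18.5496). Price 9.7161; hedge Δ=-0.6021, bond B=60.6750.
  t=1,j=1: stock 109.7400 → up 129.4932 (V=0.3156), down 99.8634 (V=4.7907). Price 1.9989; hedge Δ=-0.1510, bond B=18.5735.
  t=0,j=0: stock 93.0000 → up 109.7400 (V=1.9989), down 84.6300 (V=9.7161). Price 4.8065; hedge Δ=-0.3073, bond B=33.3887.
Self-financing check: at every node Δ·S+B equals the discounted successor values.

(0,0): Delta=-0.3073 Bond=33.3887
(1,0): Delta=-0.6021 Bond=60.6750
(1,1): Delta=-0.1510 Bond=18.5735
(2,0): Delta=-1.0000 Bond=95.5629
(2,1): Delta=-0.3912 Bond=43.8569
(2,2): Delta=-0.0237 Bond=3.3851
(3,0): Delta=-1.0000 Bond=102.2523
(3,1): Delta=-1.0000 Bond=102.2523
(3,2): Delta=-0.0684 Bond=8.8906
(3,3): Delta=0.0000 Bond=0.0000
V0=4.8065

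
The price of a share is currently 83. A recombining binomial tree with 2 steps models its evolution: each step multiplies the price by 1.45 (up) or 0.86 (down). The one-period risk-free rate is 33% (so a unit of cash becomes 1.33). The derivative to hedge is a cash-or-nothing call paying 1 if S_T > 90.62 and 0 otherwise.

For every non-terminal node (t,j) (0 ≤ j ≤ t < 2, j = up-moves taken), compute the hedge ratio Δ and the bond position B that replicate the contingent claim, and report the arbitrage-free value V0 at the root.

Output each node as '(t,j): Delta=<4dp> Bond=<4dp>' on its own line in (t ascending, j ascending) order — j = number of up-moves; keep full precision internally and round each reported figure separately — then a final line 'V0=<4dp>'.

Since d<R<u, set p* = (R−d)/(u−d) = 0.7966; price each node as the discounted p*-expectation of its children.
Terminal payoffs: V(2,0)=0.0000, V(2,1)=1.0000, V(2,2)=1.0000
  t=1,j=0: stock 71.3800 → up 103.5010 (V=1.0000), down 61.3868 (V=0.0000). Price 0.5990; hedge Δ=0.0237, bond B=-1.0960.
  t=1,j=1: stock 120.3500 → up 174.5075 (V=1.0000), down 103.5010 (V=1.0000). Price 0.7519; hedge Δ=0.0000, bond B=0.7519.
  t=0,j=0: stock 83.0000 → up 120.3500 (V=0.7519), down 71.3800 (V=0.5990). Price 0.5419; hedge Δ=0.0031, bond B=0.2827.
Check: Δ(0,0)·S0 + B(0,0) = 0.5419 = V0.

(0,0): Delta=0.0031 Bond=0.2827
(1,0): Delta=0.0237 Bond=-1.0960
(1,1): Delta=0.0000 Bond=0.7519
V0=0.5419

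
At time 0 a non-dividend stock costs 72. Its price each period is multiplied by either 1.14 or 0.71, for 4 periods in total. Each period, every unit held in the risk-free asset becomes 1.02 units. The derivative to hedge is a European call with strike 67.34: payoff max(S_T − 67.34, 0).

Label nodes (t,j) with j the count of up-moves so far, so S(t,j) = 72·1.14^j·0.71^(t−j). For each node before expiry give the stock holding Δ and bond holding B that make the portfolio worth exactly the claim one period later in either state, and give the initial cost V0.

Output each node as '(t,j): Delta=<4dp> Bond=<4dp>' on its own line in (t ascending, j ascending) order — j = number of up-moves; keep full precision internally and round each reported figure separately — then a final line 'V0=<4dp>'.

(0,0): Delta=0.6343 Bond=-28.8838
(1,0): Delta=0.1908 Bond=-6.7901
(1,1): Delta=0.7412 Bond=-38.2375
(2,0): Delta=0.0000 Bond=0.0000
(2,1): Delta=0.2368 Bond=-9.6069
(2,2): Delta=0.8628 Bond=-50.3811
(3,0): Delta=0.0000 Bond=0.0000
(3,1): Delta=0.0000 Bond=0.0000
(3,2): Delta=0.2939 Bond=-13.5922
(3,3): Delta=1.0000 Bond=-66.0196
V0=16.7869

Under the risk-neutral measure, an up-move has probability p* = (R−d)/(u−d) = 0.7209 and values discount at R = 1.02.
Terminal values V(4,·): V(4,0)=0.0000, V(4,1)=0.0000, V(4,2)=0.0000, V(4,3)=8.3965, V(4,4)=54.2651
Node (3,0) S=25.7696: V=(p*·0.0000+(1−p*)·0.0000)/1.02=0.0000; Δ=(0.0000−0.0000)/(29.3773−18.2964)=0.0000; B=V−Δ·S=0.0000
Node (3,1) S=41.3765: V=(p*·0.0000+(1−p*)·0.0000)/1.02=0.0000; Δ=(0.0000−0.0000)/(47.1692−29.3773)=0.0000; B=V−Δ·S=0.0000
Node (3,2) S=66.4356: V=(p*·8.3965+(1−p*)·0.0000)/1.02=5.9346; Δ=(8.3965−0.0000)/(75.7365−47.1692)=0.2939; B=V−Δ·S=-13.5922
Node (3,3) S=106.6712: V=(p*·54.2651+(1−p*)·8.3965)/1.02=40.6516; Δ=(54.2651−8.3965)/(121.6051−75.7365)=1.0000; B=V−Δ·S=-66.0196
Node (2,0) S=36.2952: V=(p*·0.0000+(1−p*)·0.0000)/1.02=0.0000; Δ=(0.0000−0.0000)/(41.3765−25.7696)=0.0000; B=V−Δ·S=0.0000
Node (2,1) S=58.2768: V=(p*·5.9346+(1−p*)·0.0000)/1.02=4.1946; Δ=(5.9346−0.0000)/(66.4356−41.3765)=0.2368; B=V−Δ·S=-9.6069
Node (2,2) S=93.5712: V=(p*·40.6516+(1−p*)·5.9346)/1.02=30.3560; Δ=(40.6516−5.9346)/(106.6712−66.4356)=0.8628; B=V−Δ·S=-50.3811
Node (1,0) S=51.1200: V=(p*·4.1946+(1−p*)·0.0000)/1.02=2.9647; Δ=(4.1946−0.0000)/(58.2768−36.2952)=0.1908; B=V−Δ·S=-6.7901
Node (1,1) S=82.0800: V=(p*·30.3560+(1−p*)·4.1946)/1.02=22.6031; Δ=(30.3560−4.1946)/(93.5712−58.2768)=0.7412; B=V−Δ·S=-38.2375
Node (0,0) S=72.0000: V=(p*·22.6031+(1−p*)·2.9647)/1.02=16.7869; Δ=(22.6031−2.9647)/(82.0800−51.1200)=0.6343; B=V−Δ·S=-28.8838
Each (Δ,B) replicates both successor values, so the strategy is self-financing and V0 is arbitrage-free.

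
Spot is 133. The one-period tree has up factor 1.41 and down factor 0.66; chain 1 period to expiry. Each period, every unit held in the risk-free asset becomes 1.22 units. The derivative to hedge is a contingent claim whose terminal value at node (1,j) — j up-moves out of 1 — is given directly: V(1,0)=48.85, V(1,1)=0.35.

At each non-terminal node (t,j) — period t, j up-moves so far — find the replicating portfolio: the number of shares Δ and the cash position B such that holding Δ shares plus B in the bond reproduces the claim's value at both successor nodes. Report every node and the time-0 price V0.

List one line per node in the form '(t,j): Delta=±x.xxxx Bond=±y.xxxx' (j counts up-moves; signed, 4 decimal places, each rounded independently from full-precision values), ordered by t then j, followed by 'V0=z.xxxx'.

The replicating-portfolio and risk-neutral prices coincide; use p* = (1.22−0.66)/(1.41−0.66) = 0.7467 for the latter.
Terminal payoffs: V(1,0)=48.8500, V(1,1)=0.3500
  t=0,j=0: stock 133.0000 → up 187.5300 (V=0.3500), down 87.7800 (V=48.8500). Price 10.3579; hedge Δ=-0.4862, bond B=75.0246.
Check: Δ(0,0)·S0 + B(0,0) = 10.3579 = V0.

(0,0): Delta=-0.4862 Bond=75.0246
V0=10.3579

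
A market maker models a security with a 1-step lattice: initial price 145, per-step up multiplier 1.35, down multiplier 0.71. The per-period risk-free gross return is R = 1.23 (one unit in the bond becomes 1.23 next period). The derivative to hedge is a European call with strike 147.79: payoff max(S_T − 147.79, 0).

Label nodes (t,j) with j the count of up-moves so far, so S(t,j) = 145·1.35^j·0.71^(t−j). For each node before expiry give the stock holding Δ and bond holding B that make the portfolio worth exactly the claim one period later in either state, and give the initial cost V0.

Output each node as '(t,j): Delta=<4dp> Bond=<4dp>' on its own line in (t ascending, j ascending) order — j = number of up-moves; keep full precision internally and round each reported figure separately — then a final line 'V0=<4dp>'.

(0,0): Delta=0.5168 Bond=-43.2566
V0=31.6809

The replicating-portfolio and risk-neutral prices coincide; use p* = (1.23−0.71)/(1.35−0.71) = 0.8125 for the latter.
At expiry t=1: V(1,0)=0.0000, V(1,1)=47.9600
Node (0,0) S=145.0000: V=(p*·47.9600+(1−p*)·0.0000)/1.23=31.6809; Δ=(47.9600−0.0000)/(195.7500−102.9500)=0.5168; B=V−Δ·S=-43.2566
Self-financing check: at every node Δ·S+B equals the discounted successor values.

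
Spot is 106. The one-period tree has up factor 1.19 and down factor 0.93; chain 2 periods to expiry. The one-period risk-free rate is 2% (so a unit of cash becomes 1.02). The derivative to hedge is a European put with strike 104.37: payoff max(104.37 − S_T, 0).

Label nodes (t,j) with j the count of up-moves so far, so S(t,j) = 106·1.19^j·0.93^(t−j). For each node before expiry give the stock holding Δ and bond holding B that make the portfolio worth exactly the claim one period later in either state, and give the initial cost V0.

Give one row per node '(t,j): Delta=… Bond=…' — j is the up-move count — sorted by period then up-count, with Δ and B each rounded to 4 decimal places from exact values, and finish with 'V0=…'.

No-arbitrage ⇒ martingale measure with p* = (R−d)/(u−d) = 0.3462.
At expiry t=2: V(2,0)=12.6906, V(2,1)=0.0000, V(2,2)=0.0000
(1,0): S=98.5800. Δ = (V_up−V_dn)/(S_up−S_dn) = (0.0000−12.6906)/(117.3102−91.6794) = -0.4951. V = [p*·0.0000 + (1−p*)·12.6906]/1.02 = 8.1350. B = V − Δ·S = 56.9450.
(1,1): S=126.1400. Δ = (V_up−V_dn)/(S_up−S_dn) = (0.0000−0.0000)/(150.1066−117.3102) = 0.0000. V = [p*·0.0000 + (1−p*)·0.0000]/1.02 = 0.0000. B = V − Δ·S = 0.0000.
(0,0): S=106.0000. Δ = (V_up−V_dn)/(S_up−S_dn) = (0.0000−8.1350)/(126.1400−98.5800) = -0.2952. V = [p*·0.0000 + (1−p*)·8.1350]/1.02 = 5.2147. B = V − Δ·S = 36.5032.
Each (Δ,B) replicates both successor values, so the strategy is self-financing and V0 is arbitrage-free.

(0,0): Delta=-0.2952 Bond=36.5032
(1,0): Delta=-0.4951 Bond=56.9450
(1,1): Delta=0.0000 Bond=0.0000
V0=5.2147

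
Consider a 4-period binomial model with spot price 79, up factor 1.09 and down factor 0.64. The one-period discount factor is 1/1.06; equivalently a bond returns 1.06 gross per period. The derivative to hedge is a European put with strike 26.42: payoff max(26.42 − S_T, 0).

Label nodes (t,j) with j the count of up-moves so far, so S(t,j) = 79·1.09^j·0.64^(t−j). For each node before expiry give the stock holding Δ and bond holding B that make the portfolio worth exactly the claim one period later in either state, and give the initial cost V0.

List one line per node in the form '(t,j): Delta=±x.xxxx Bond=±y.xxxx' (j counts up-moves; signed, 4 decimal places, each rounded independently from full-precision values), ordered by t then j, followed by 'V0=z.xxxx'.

Since d<R<u, set p* = (R−d)/(u−d) = 0.9333; price each node as the discounted p*-expectation of its children.
Payoff layer (t=4): V(4,0)=13.1660, V(4,1)=3.8468, V(4,2)=0.0000, V(4,3)=0.0000, V(4,4)=0.0000
(3,0): S=20.7094. Δ = (V_up−V_dn)/(S_up−S_dn) = (3.8468−13.1660)/(22.5732−13.2540) = -1.0000. V = [p*·3.8468 + (1−p*)·13.1660]/1.06 = 4.2152. B = V − Δ·S = 24.9245.
(3,1): S=35.2707. Δ = (V_up−V_dn)/(S_up−S_dn) = (0.0000−3.8468)/(38.4450−22.5732) = -0.2424. V = [p*·0.0000 + (1−p*)·3.8468]/1.06 = 0.2419. B = V − Δ·S = 8.7903.
(3,2): S=60.0703. Δ = (V_up−V_dn)/(S_up−S_dn) = (0.0000−0.0000)/(65.4767−38.4450) = 0.0000. V = [p*·0.0000 + (1−p*)·0.0000]/1.06 = 0.0000. B = V − Δ·S = 0.0000.
(3,3): S=102.3073. Δ = (V_up−V_dn)/(S_up−S_dn) = (0.0000−0.0000)/(111.5149−65.4767) = 0.0000. V = [p*·0.0000 + (1−p*)·0.0000]/1.06 = 0.0000. B = V − Δ·S = 0.0000.
(2,0): S=32.3584. Δ = (V_up−V_dn)/(S_up−S_dn) = (0.2419−4.2152)/(35.2707−20.7094) = -0.2729. V = [p*·0.2419 + (1−p*)·4.2152]/1.06 = 0.4781. B = V − Δ·S = 9.3075.
(2,1): S=55.1104. Δ = (V_up−V_dn)/(S_up−S_dn) = (0.0000−0.2419)/(60.0703−35.2707) = -0.0098. V = [p*·0.0000 + (1−p*)·0.2419]/1.06 = 0.0152. B = V − Δ·S = 0.5529.
(2,2): S=93.8599. Δ = (V_up−V_dn)/(S_up−S_dn) = (0.0000−0.0000)/(102.3073−60.0703) = 0.0000. V = [p*·0.0000 + (1−p*)·0.0000]/1.06 = 0.0000. B = V − Δ·S = 0.0000.
(1,0): S=50.5600. Δ = (V_up−V_dn)/(S_up−S_dn) = (0.0152−0.4781)/(55.1104−32.3584) = -0.0203. V = [p*·0.0152 + (1−p*)·0.4781]/1.06 = 0.0435. B = V − Δ·S = 1.0722.
(1,1): S=86.1100. Δ = (V_up−V_dn)/(S_up−S_dn) = (0.0000−0.0152)/(93.8599−55.1104) = -0.0004. V = [p*·0.0000 + (1−p*)·0.0152]/1.06 = 0.0010. B = V − Δ·S = 0.0348.
(0,0): S=79.0000. Δ = (V_up−V_dn)/(S_up−S_dn) = (0.0010−0.0435)/(86.1100−50.5600) = -0.0012. V = [p*·0.0010 + (1−p*)·0.0435]/1.06 = 0.0036. B = V − Δ·S = 0.0980.
Root portfolio cost Δ·79+B reproduces V0=0.0036.

(0,0): Delta=-0.0012 Bond=0.0980
(1,0): Delta=-0.0203 Bond=1.0722
(1,1): Delta=-0.0004 Bond=0.0348
(2,0): Delta=-0.2729 Bond=9.3075
(2,1): Delta=-0.0098 Bond=0.5529
(2,2): Delta=0.0000 Bond=0.0000
(3,0): Delta=-1.0000 Bond=24.9245
(3,1): Delta=-0.2424 Bond=8.7903
(3,2): Delta=0.0000 Bond=0.0000
(3,3): Delta=0.0000 Bond=0.0000
V0=0.0036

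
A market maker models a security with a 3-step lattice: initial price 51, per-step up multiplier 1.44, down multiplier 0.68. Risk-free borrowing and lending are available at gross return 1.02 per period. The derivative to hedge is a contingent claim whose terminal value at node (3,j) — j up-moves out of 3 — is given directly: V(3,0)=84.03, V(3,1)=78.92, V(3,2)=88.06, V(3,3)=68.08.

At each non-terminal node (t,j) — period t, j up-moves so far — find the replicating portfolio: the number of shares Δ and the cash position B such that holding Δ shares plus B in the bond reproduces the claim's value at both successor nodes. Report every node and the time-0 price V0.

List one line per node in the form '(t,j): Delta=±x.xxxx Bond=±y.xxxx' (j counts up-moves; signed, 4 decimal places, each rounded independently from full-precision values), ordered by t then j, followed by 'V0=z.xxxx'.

(0,0): Delta=-0.0258 Bond=78.4393
(1,0): Delta=0.0471 Bond=77.4818
(1,1): Delta=-0.0683 Bond=83.1287
(2,0): Delta=-0.2851 Bond=86.8648
(2,1): Delta=0.2408 Bond=69.3550
(2,2): Delta=-0.2486 Bond=103.8596
V0=77.1240

The replicating-portfolio and risk-neutral prices coincide; use p* = (1.02−0.68)/(1.44−0.68) = 0.4474 for the latter.
At expiry t=3: V(3,0)=84.0300, V(3,1)=78.9200, V(3,2)=88.0600, V(3,3)=68.0800
  t=2,j=0: stock 23.5824 → up 33.9587 (V=78.9200), down 16.0360 (V=84.0300). Price 80.1411; hedge Δ=-0.2851, bond B=86.8648.
  t=2,j=1: stock 49.9392 → up 71.9124 (V=88.0600), down 33.9587 (V=78.9200). Price 81.3813; hedge Δ=0.2408, bond B=69.3550.
  t=2,j=2: stock 105.7536 → up 152.2852 (V=68.0800), down 71.9124 (V=88.0600). Price 77.5702; hedge Δ=-0.2486, bond B=103.8596.
  t=1,j=0: stock 34.6800 → up 49.9392 (V=81.3813), down 23.5824 (V=80.1411). Price 79.1137; hedge Δ=0.0471, bond B=77.4818.
  t=1,j=1: stock 73.4400 → up 105.7536 (V=77.5702), down 49.9392 (V=81.3813). Price 78.1141; hedge Δ=-0.0683, bond B=83.1287.
  t=0,j=0: stock 51.0000 → up 73.4400 (V=78.1141), down 34.6800 (V=79.1137). Price 77.1240; hedge Δ=-0.0258, bond B=78.4393.
The time-0 hedge costs 77.1240, which is the no-arbitrage price.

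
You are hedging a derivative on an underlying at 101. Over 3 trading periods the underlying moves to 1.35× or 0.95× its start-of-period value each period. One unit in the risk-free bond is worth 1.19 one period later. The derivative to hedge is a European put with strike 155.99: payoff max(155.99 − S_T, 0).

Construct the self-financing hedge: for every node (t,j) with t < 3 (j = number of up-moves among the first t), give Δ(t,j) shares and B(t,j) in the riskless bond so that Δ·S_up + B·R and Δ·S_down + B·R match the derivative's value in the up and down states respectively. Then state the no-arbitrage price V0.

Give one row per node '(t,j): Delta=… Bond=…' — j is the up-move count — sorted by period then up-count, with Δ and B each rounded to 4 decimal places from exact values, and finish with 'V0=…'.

(0,0): Delta=-0.3783 Bond=46.4714
(1,0): Delta=-0.7520 Bond=91.1571
(1,1): Delta=-0.2030 Bond=31.3968
(2,0): Delta=-1.0000 Bond=131.0840
(2,1): Delta=-0.6356 Bond=93.4056
(2,2): Delta=0.0000 Bond=0.0000
V0=8.2641

No-arbitrage ⇒ martingale measure with p* = (R−d)/(u−d) = 0.6000.
At expiry t=3: V(3,0)=69.3951, V(3,1)=32.9341, V(3,2)=0.0000, V(3,3)=0.0000
(2,0): S=91.1525. Δ = (V_up−V_dn)/(S_up−S_dn) = (32.9341−69.3951)/(123.0559−86.5949) = -1.0000. V = [p*·32.9341 + (1−p*)·69.3951]/1.19 = 39.9315. B = V − Δ·S = 131.0840.
(2,1): S=129.5325. Δ = (V_up−V_dn)/(S_up−S_dn) = (0.0000−32.9341)/(174.8689−123.0559) = -0.6356. V = [p*·0.0000 + (1−p*)·32.9341]/1.19 = 11.0703. B = V − Δ·S = 93.4056.
(2,2): S=184.0725. Δ = (V_up−V_dn)/(S_up−S_dn) = (0.0000−0.0000)/(248.4979−174.8689) = 0.0000. V = [p*·0.0000 + (1−p*)·0.0000]/1.19 = 0.0000. B = V − Δ·S = 0.0000.
(1,0): S=95.9500. Δ = (V_up−V_dn)/(S_up−S_dn) = (11.0703−39.9315)/(129.5325−91.1525) = -0.7520. V = [p*·11.0703 + (1−p*)·39.9315]/1.19 = 19.0040. B = V − Δ·S = 91.1571.
(1,1): S=136.3500. Δ = (V_up−V_dn)/(S_up−S_dn) = (0.0000−11.0703)/(184.0725−129.5325) = -0.2030. V = [p*·0.0000 + (1−p*)·11.0703]/1.19 = 3.7211. B = V − Δ·S = 31.3968.
(0,0): S=101.0000. Δ = (V_up−V_dn)/(S_up−S_dn) = (3.7211−19.0040)/(136.3500−95.9500) = -0.3783. V = [p*·3.7211 + (1−p*)·19.0040]/1.19 = 8.2641. B = V − Δ·S = 46.4714.
Self-financing check: at every node Δ·S+B equals the discounted successor values.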